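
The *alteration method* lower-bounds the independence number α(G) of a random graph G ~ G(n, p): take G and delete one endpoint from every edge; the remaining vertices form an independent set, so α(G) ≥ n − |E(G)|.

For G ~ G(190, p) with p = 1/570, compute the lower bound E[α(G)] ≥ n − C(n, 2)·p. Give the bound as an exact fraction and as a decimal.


E[|E(G)|] = C(190, 2)·p = 17955 · (1/570) = 63/2.
E[α(G)] ≥ n − E[|E(G)|] = 190 − 63/2 = 317/2.
Numerically: ≈ 158.50000.
(This is only a lower bound; the true E[α(G)] may be larger.)

E[α(G)] ≥ 317/2 ≈ 158.50000.


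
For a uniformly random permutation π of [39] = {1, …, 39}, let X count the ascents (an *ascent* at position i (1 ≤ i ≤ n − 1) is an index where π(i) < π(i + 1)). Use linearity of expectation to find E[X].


Write X = Σ X_I over i = 1, …, 38, with X_I the indicator of one ascent.
There are 38 indicators.
For each fixed i, the pair (π(i), π(i+1)) is a uniformly random ordered pair of distinct values from {1, …, 39}; by symmetry P[π(i) < π(i+1)] = 1/2.
By linearity: E[X] = 38 · (1/2) = (39 − 1) · (1/2) = 19 ≈ 19.000.

E[X] = 19 = 19.000.


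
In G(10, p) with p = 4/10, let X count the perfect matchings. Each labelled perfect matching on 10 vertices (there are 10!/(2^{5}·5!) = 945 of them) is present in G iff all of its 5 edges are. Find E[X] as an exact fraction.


K_10 has 10!/(2^{5}·5!) = 945 labelled perfect matchings.
For each such perfect matching H, let X_H = 1 if all 5 edges of H are present in G. Then P[X_H = 1] = p^{5} = (2/5)^{5} = 32/3125.
Summing the indicators: E[X] = Σ_H E[X_H] = 945 · p^{5} = 945 · 32/3125 = 6048/625.
Numerically: E[X] ≈ 9.6768.

E[X] = 945 · (2/5)^{5} = 6048/625 ≈ 9.6768.


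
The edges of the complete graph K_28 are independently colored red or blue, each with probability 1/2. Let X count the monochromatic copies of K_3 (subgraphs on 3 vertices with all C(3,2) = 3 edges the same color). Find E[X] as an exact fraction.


Let X = Σ_S X_S over the C(28, 3) = 3276 subsets S of size 3, where X_S = 1 if the K_3 on S is monochromatic.
For a fixed S, the K_3 on S has C(3, 2) = 3 edges. P[all 3 edges red] = (1/2)^3, and likewise for blue, so P[monochromatic] = 2·(1/2)^3 = 2^{1 − 3} = 1/4.
By linearity: E[X] = C(28, 3) · 2^{1 − 3} = 3276 · 1/4 = 819.
Numerically: E[X] ≈ 819.00000.

E[X] = C(28,3)·2^(1−C(3,2)) = 819 ≈ 819.00000.


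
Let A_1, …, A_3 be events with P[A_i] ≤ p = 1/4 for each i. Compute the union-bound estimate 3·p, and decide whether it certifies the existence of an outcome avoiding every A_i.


Union bound: P[∪_{i=1}^{3} A_i] ≤ Σ_i P[A_i] ≤ 3·p = 3·(1/4) = 3/4.
Numerically: 3/4 ≈ 0.750.
Is 3/4 < 1? YES.
Since P[∪ A_i] ≤ 3/4 < 1, the complement has P[∩ A_i^c] ≥ 1 − 3/4 = 1/4 > 0, so some outcome avoids every A_i.

3·p = 3/4 ≈ 0.750; existence CERTIFIED by the union bound.


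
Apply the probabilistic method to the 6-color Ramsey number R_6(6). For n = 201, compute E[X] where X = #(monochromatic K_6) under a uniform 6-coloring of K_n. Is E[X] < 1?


E[X] = C(201, 6) · 6^{1 − 15} = 84944276340 · 6^{−14} = 84944276340/78364164096.
As a reduced fraction: E[X] = 7078689695/6530347008 ≈ 1.08397.
Is E[X] < 1? NO.
Since E[X] ≥ 1, the first-moment bound is inconclusive at n = 201; it does NOT by itself certify R_6(6) > 201.

E[X] = 7078689695/6530347008 ≈ 1.08397; E[X] ≥ 1; first-moment method inconclusive here.


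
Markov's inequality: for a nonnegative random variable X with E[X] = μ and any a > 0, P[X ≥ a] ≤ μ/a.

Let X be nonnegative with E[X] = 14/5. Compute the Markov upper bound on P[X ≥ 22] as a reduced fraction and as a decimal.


μ = E[X] = 14/5, a = 22.
Markov: P[X ≥ 22] ≤ μ/a = (14/5)/22 = 7/55.
Numerically: ≈ 0.1273.
(Since a = 22 > μ = 2.8000, the bound 7/55 is < 1 and informative.)

P[X ≥ 22] ≤ 7/55 ≈ 0.1273.


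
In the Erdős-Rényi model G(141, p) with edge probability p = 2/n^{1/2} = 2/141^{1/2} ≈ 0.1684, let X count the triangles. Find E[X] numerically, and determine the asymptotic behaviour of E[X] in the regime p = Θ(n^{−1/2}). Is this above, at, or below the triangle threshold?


Number of potential triangles: C(141, 3) = 457310.
Each occurs with probability p³ ≈ (0.1684)³ ≈ 4.778167e-03.
By linearity: E[X] = C(141, 3)·p³ ≈ 457310 · 4.778167e-03 ≈ 2185.1035.
Since α = 1/2 < 1, p = c/n^{1/2} ≫ 1/n is above the triangle threshold p ~ 1/n. Asymptotically E[X] ~ (c³/6)·n^{3(1−α)} = (2³/6)·n^{1.5} → ∞; triangles are abundant w.h.p.

E[X] ≈ 2185.1035; in regime p = Θ(1/n^{1/2}) E[X] diverges (above the triangle threshold p ~ 1/n).


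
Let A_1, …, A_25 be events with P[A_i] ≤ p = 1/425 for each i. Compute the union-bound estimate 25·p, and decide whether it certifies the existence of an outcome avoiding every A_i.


Union bound: P[∪_{i=1}^{25} A_i] ≤ Σ_i P[A_i] ≤ 25·p = 25·(1/425) = 1/17.
Numerically: 1/17 ≈ 0.059.
Is 1/17 < 1? YES.
Since P[∪ A_i] ≤ 1/17 < 1, the complement has P[∩ A_i^c] ≥ 1 − 1/17 = 16/17 > 0, so some outcome avoids every A_i.

25·p = 1/17 ≈ 0.059; existence CERTIFIED by the union bound.


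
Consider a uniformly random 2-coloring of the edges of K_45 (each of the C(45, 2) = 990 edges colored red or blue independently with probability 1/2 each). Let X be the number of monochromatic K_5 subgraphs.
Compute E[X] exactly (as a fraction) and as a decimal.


Let X = Σ_S X_S over the C(45, 5) = 1221759 subsets S of size 5, where X_S = 1 if the K_5 on S is monochromatic.
For a fixed S, the K_5 on S has C(5, 2) = 10 edges. P[all 10 edges red] = (1/2)^10, and likewise for blue, so P[monochromatic] = 2·(1/2)^10 = 2^{1 − 10} = 1/512.
Summing: E[X] = C(45, 5) · 2^{1 − 10} = 1221759 · 1/512 = 1221759/512.
Numerically: E[X] ≈ 2386.248.

E[X] = C(45,5)·2^(1−C(5,2)) = 1221759/512 ≈ 2386.248.


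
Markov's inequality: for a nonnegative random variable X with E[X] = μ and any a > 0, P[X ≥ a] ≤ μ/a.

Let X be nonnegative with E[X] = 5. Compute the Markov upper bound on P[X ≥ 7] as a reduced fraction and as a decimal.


μ = E[X] = 5, a = 7.
Markov: P[X ≥ 7] ≤ μ/a = (5)/7 = 5/7.
Numerically: ≈ 0.714.
(Since a = 7 > μ = 5.000, the bound 5/7 is < 1 and informative.)

P[X ≥ 7] ≤ 5/7 ≈ 0.714.


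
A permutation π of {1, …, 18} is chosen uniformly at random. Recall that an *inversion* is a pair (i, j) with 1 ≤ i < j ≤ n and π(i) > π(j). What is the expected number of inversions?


Write X = Σ X_I over the C(18, 2) = 153 pairs i < j, with X_I the indicator of one inversion.
There are 153 indicators.
For each fixed pair i < j, the values π(i) and π(j) are two distinct elements of {1, …, 18} in uniformly random order; by symmetry P[π(i) > π(j)] = 1/2.
By linearity: E[X] = 153 · (1/2) = C(18, 2) · (1/2) = 153/2 = 153/2 ≈ 76.50000.

E[X] = 153/2 = 76.50000.


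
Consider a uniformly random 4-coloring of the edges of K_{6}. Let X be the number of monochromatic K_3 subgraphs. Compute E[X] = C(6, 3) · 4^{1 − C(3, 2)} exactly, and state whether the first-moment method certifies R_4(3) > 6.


E[X] = C(6, 3) · 4^{1 − 3} = 20 · 4^{−2} = 20/16.
As a reduced fraction: E[X] = 5/4 ≈ 1.250.
Is E[X] < 1? NO.
Since E[X] ≥ 1, the first-moment bound is inconclusive at n = 6; it does NOT by itself certify R_4(3) > 6.

E[X] = 5/4 ≈ 1.250; E[X] ≥ 1; first-moment method inconclusive here.


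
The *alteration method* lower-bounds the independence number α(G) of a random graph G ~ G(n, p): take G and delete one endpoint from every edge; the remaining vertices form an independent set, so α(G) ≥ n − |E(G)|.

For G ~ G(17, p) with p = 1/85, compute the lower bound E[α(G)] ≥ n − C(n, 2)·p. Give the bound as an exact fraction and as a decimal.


E[|E(G)|] = C(17, 2)·p = 136 · (1/85) = 8/5.
E[α(G)] ≥ n − E[|E(G)|] = 17 − 8/5 = 77/5.
Numerically: ≈ 15.40000.
(This is only a lower bound; the true E[α(G)] may be larger.)

E[α(G)] ≥ 77/5 ≈ 15.40000.


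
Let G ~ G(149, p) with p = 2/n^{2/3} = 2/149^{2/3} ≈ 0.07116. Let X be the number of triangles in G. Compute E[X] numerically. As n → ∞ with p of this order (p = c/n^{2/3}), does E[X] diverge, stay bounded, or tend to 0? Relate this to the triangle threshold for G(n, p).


Number of potential triangles: C(149, 3) = 540274.
Each occurs with probability p³ ≈ (0.07116)³ ≈ 3.603441e-04.
By linearity: E[X] = C(149, 3)·p³ ≈ 540274 · 3.603441e-04 ≈ 194.6846.
Since α = 2/3 < 1, p = c/n^{2/3} ≫ 1/n is above the triangle threshold p ~ 1/n. Asymptotically E[X] ~ (c³/6)·n^{3(1−α)} = (2³/6)·n^{1} → ∞; triangles are abundant w.h.p.

E[X] ≈ 194.6846; in regime p = Θ(1/n^{2/3}) E[X] diverges (above the triangle threshold p ~ 1/n).


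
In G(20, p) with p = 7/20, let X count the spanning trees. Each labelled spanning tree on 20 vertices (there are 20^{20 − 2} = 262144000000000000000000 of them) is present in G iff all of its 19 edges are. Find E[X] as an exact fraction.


K_20 has 20^{20 − 2} = 262144000000000000000000 labelled spanning trees.
For each such spanning tree H, let X_H = 1 if all 19 edges of H are present in G. Then P[X_H = 1] = p^{19} = (7/20)^{19} = 11398895185373143/5242880000000000000000000.
Summing the indicators: E[X] = Σ_H E[X_H] = 262144000000000000000000 · p^{19} = 262144000000000000000000 · 11398895185373143/5242880000000000000000000 = 11398895185373143/20.
Numerically: E[X] ≈ 5.699e+14.

E[X] = 262144000000000000000000 · (7/20)^{19} = 11398895185373143/20 ≈ 5.699e+14.


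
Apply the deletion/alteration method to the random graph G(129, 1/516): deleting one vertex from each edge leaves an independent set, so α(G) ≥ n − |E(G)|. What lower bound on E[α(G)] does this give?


E[|E(G)|] = C(129, 2)·p = 8256 · (1/516) = 16.
E[α(G)] ≥ n − E[|E(G)|] = 129 − 16 = 113.
Numerically: ≈ 113.00000.
(This is only a lower bound; the true E[α(G)] may be larger.)

E[α(G)] ≥ 113 ≈ 113.00000.


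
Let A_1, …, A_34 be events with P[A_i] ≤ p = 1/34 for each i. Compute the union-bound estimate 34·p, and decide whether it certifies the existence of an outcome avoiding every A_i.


Union bound: P[∪_{i=1}^{34} A_i] ≤ Σ_i P[A_i] ≤ 34·p = 34·(1/34) = 1.
Numerically: 1 ≈ 1.000.
Is 1 < 1? NO.
Since the bound 1 is ≥ 1, the union bound is uninformative here; it does NOT by itself certify existence.

34·p = 1 ≈ 1.000; existence NOT certified by the union bound.


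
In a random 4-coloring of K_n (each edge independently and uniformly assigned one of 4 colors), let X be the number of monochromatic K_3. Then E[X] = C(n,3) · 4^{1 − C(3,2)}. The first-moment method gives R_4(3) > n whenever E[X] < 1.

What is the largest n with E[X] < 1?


We need C(n, 3) · 4^{1 − 3} < 1, i.e. C(n, 3) < 4^{3 − 1} = 16.
Check values of n near the boundary:
  n = 3: C(3, 3) = 1; 1 < 16? YES
  n = 4: C(4, 3) = 4; 4 < 16? YES
  n = 5: C(5, 3) = 10; 10 < 16? YES
  n = 6: C(6, 3) = 20; 20 < 16? NO
The largest n with C(n, 3) < 16 is n = 5 (where E[X] = 5/8 ≈ 0.625000). Hence R_4(3) > 5, i.e. R_4(3) ≥ 6.

Largest n = 5; hence R_4(3) > 5.


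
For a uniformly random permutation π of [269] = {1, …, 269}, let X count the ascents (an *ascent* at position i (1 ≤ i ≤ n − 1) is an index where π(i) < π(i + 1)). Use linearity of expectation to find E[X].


Write X = Σ X_I over i = 1, …, 268, with X_I the indicator of one ascent.
There are 268 indicators.
For each fixed i, the pair (π(i), π(i+1)) is a uniformly random ordered pair of distinct values from {1, …, 269}; by symmetry P[π(i) < π(i+1)] = 1/2.
By linearity: E[X] = 268 · (1/2) = (269 − 1) · (1/2) = 134 ≈ 134.0000.

E[X] = 134 = 134.0000.


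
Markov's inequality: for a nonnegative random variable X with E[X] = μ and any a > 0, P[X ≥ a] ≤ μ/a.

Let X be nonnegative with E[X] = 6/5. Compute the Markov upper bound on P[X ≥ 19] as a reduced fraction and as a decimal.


μ = E[X] = 6/5, a = 19.
Markov: P[X ≥ 19] ≤ μ/a = (6/5)/19 = 6/95.
Numerically: ≈ 0.0632.
(Since a = 19 > μ = 1.2000, the bound 6/95 is < 1 and informative.)

P[X ≥ 19] ≤ 6/95 ≈ 0.0632.


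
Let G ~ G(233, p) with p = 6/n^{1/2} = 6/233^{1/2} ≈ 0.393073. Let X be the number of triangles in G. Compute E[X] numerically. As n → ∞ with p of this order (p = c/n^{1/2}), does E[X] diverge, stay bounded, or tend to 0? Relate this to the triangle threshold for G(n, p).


Number of potential triangles: C(233, 3) = 2081156.
Each occurs with probability p³ ≈ (0.393073)³ ≈ 6.07323197e-02.
By linearity: E[X] = C(233, 3)·p³ ≈ 2081156 · 6.07323197e-02 ≈ 126393.431563.
Since α = 1/2 < 1, p = c/n^{1/2} ≫ 1/n is above the triangle threshold p ~ 1/n. Asymptotically E[X] ~ (c³/6)·n^{3(1−α)} = (6³/6)·n^{1.5} → ∞; triangles are abundant w.h.p.

E[X] ≈ 126393.431563; in regime p = Θ(1/n^{1/2}) E[X] diverges (above the triangle threshold p ~ 1/n).


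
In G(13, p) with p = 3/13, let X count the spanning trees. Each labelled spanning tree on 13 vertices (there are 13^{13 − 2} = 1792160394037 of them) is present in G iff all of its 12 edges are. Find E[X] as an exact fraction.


K_13 has 13^{13 − 2} = 1792160394037 labelled spanning trees.
For each such spanning tree H, let X_H = 1 if all 12 edges of H are present in G. Then P[X_H = 1] = p^{12} = (3/13)^{12} = 531441/23298085122481.
By linearity of expectation: E[X] = Σ_H E[X_H] = 1792160394037 · p^{12} = 1792160394037 · 531441/23298085122481 = 531441/13.
Numerically: E[X] ≈ 4.088e+04.

E[X] = 1792160394037 · (3/13)^{12} = 531441/13 ≈ 4.088e+04.


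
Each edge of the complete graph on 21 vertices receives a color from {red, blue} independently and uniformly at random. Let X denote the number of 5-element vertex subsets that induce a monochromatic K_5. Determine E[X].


Let X = Σ_S X_S over the C(21, 5) = 20349 subsets S of size 5, where X_S = 1 if the K_5 on S is monochromatic.
For a fixed S, the K_5 on S has C(5, 2) = 10 edges. P[all 10 edges red] = (1/2)^10, and likewise for blue, so P[monochromatic] = 2·(1/2)^10 = 2^{1 − 10} = 1/512.
Summing: E[X] = C(21, 5) · 2^{1 − 10} = 20349 · 1/512 = 20349/512.
Numerically: E[X] ≈ 39.7441.

E[X] = C(21,5)·2^(1−C(5,2)) = 20349/512 ≈ 39.7441.


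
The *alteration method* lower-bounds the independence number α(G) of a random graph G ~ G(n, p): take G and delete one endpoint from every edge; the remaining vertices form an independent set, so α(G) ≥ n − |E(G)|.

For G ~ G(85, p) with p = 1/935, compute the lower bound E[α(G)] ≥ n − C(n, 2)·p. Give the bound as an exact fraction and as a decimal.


E[|E(G)|] = C(85, 2)·p = 3570 · (1/935) = 42/11.
E[α(G)] ≥ n − E[|E(G)|] = 85 − 42/11 = 893/11.
Numerically: ≈ 81.1818.
(This is only a lower bound; the true E[α(G)] may be larger.)

E[α(G)] ≥ 893/11 ≈ 81.1818.


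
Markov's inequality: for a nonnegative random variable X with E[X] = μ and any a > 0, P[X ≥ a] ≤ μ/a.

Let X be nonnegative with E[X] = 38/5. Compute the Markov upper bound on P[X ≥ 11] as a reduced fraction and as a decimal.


μ = E[X] = 38/5, a = 11.
Markov: P[X ≥ 11] ≤ μ/a = (38/5)/11 = 38/55.
Numerically: ≈ 0.691.
(Since a = 11 > μ = 7.600, the bound 38/55 is < 1 and informative.)

P[X ≥ 11] ≤ 38/55 ≈ 0.691.


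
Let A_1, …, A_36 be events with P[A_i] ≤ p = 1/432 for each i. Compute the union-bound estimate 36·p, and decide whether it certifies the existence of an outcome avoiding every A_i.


Union bound: P[∪_{i=1}^{36} A_i] ≤ Σ_i P[A_i] ≤ 36·p = 36·(1/432) = 1/12.
Numerically: 1/12 ≈ 0.083.
Is 1/12 < 1? YES.
Since P[∪ A_i] ≤ 1/12 < 1, the complement has P[∩ A_i^c] ≥ 1 − 1/12 = 11/12 > 0, so some outcome avoids every A_i.

36·p = 1/12 ≈ 0.083; existence CERTIFIED by the union bound.


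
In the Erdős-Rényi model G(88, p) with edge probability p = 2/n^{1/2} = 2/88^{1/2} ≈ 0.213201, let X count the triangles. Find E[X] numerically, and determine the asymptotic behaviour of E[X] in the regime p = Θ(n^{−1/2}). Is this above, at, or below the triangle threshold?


Number of potential triangles: C(88, 3) = 109736.
Each occurs with probability p³ ≈ (0.213201)³ ≈ 9.69094165e-03.
By linearity: E[X] = C(88, 3)·p³ ≈ 109736 · 9.69094165e-03 ≈ 1063.445173.
Since α = 1/2 < 1, p = c/n^{1/2} ≫ 1/n is above the triangle threshold p ~ 1/n. Asymptotically E[X] ~ (c³/6)·n^{3(1−α)} = (2³/6)·n^{1.5} → ∞; triangles are abundant w.h.p.

E[X] ≈ 1063.445173; in regime p = Θ(1/n^{1/2}) E[X] diverges (above the triangle threshold p ~ 1/n).


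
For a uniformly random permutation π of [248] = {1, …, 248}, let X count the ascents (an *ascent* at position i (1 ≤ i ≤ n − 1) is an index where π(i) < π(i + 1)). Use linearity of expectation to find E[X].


Write X = Σ X_I over i = 1, …, 247, with X_I the indicator of one ascent.
There are 247 indicators.
For each fixed i, the pair (π(i), π(i+1)) is a uniformly random ordered pair of distinct values from {1, …, 248}; by symmetry P[π(i) < π(i+1)] = 1/2.
By linearity: E[X] = 247 · (1/2) = (248 − 1) · (1/2) = 247/2 ≈ 123.50000.

E[X] = 247/2 = 123.50000.


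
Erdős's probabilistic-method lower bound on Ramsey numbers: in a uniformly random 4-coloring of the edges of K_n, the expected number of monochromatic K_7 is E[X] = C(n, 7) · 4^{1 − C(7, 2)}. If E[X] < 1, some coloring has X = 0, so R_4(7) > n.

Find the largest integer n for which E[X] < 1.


We need C(n, 7) · 4^{1 − 21} < 1, i.e. C(n, 7) < 4^{21 − 1} = 1099511627776.
Check values of n near the boundary:
  n = 178: C(178, 7) = 996867063280; 996867063280 < 1099511627776? YES
  n = 179: C(179, 7) = 1037437234460; 1037437234460 < 1099511627776? YES
  n = 180: C(180, 7) = 1079414463600; 1079414463600 < 1099511627776? YES
  n = 181: C(181, 7) = 1122839183400; 1122839183400 < 1099511627776? NO
  n = 182: C(182, 7) = 1167752750736; 1167752750736 < 1099511627776? NO
The largest n with C(n, 7) < 1099511627776 is n = 180 (where E[X] = 67463403975/68719476736 ≈ 0.981722). Hence R_4(7) > 180, i.e. R_4(7) ≥ 181.

Largest n = 180; hence R_4(7) > 180.


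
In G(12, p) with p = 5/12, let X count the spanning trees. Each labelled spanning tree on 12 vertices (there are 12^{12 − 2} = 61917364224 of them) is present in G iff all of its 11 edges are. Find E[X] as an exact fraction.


K_12 has 12^{12 − 2} = 61917364224 labelled spanning trees.
For each such spanning tree H, let X_H = 1 if all 11 edges of H are present in G. Then P[X_H = 1] = p^{11} = (5/12)^{11} = 48828125/743008370688.
By linearity of expectation: E[X] = Σ_H E[X_H] = 61917364224 · p^{11} = 61917364224 · 48828125/743008370688 = 48828125/12.
Numerically: E[X] ≈ 4.07e+06.

E[X] = 61917364224 · (5/12)^{11} = 48828125/12 ≈ 4.07e+06.


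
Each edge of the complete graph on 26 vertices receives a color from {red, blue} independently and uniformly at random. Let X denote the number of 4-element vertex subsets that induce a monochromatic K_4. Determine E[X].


Let X = Σ_S X_S over the C(26, 4) = 14950 subsets S of size 4, where X_S = 1 if the K_4 on S is monochromatic.
For a fixed S, the K_4 on S has C(4, 2) = 6 edges. P[all 6 edges red] = (1/2)^6, and likewise for blue, so P[monochromatic] = 2·(1/2)^6 = 2^{1 − 6} = 1/32.
By linearity of expectation: E[X] = C(26, 4) · 2^{1 − 6} = 14950 · 1/32 = 7475/16.
Numerically: E[X] ≈ 467.18750.

E[X] = C(26,4)·2^(1−C(4,2)) = 7475/16 ≈ 467.18750.


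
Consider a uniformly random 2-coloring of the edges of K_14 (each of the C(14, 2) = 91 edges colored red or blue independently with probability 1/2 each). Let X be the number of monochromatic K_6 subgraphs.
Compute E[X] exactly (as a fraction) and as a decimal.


Let X = Σ_S X_S over the C(14, 6) = 3003 subsets S of size 6, where X_S = 1 if the K_6 on S is monochromatic.
For a fixed S, the K_6 on S has C(6, 2) = 15 edges. P[all 15 edges red] = (1/2)^15, and likewise for blue, so P[monochromatic] = 2·(1/2)^15 = 2^{1 − 15} = 1/16384.
Summing: E[X] = C(14, 6) · 2^{1 − 15} = 3003 · 1/16384 = 3003/16384.
Numerically: E[X] ≈ 0.183.

E[X] = C(14,6)·2^(1−C(6,2)) = 3003/16384 ≈ 0.183.


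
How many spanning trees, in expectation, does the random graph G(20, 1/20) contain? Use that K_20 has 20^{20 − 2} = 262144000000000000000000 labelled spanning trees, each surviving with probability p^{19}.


K_20 has 20^{20 − 2} = 262144000000000000000000 labelled spanning trees.
For each such spanning tree H, let X_H = 1 if all 19 edges of H are present in G. Then P[X_H = 1] = p^{19} = (1/20)^{19} = 1/5242880000000000000000000.
By linearity: E[X] = Σ_H E[X_H] = 262144000000000000000000 · p^{19} = 262144000000000000000000 · 1/5242880000000000000000000 = 1/20.
Numerically: E[X] ≈ 0.05.

E[X] = 262144000000000000000000 · (1/20)^{19} = 1/20 ≈ 0.05.


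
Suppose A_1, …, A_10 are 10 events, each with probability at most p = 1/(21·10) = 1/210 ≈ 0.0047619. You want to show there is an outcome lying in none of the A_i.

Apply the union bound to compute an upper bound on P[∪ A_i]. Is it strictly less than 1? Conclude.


Union bound: P[∪_{i=1}^{10} A_i] ≤ Σ_i P[A_i] ≤ 10·p = 10·(1/210) = 1/21.
Numerically: 1/21 ≈ 0.0476190.
Is 1/21 < 1? YES.
Since P[∪ A_i] ≤ 1/21 < 1, the complement has P[∩ A_i^c] ≥ 1 − 1/21 = 20/21 > 0, so some outcome avoids every A_i.

10·p = 1/21 ≈ 0.0476190; existence CERTIFIED by the union bound.


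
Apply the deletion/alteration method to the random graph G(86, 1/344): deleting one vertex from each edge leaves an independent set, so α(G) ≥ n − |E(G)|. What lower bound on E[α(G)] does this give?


E[|E(G)|] = C(86, 2)·p = 3655 · (1/344) = 85/8.
E[α(G)] ≥ n − E[|E(G)|] = 86 − 85/8 = 603/8.
Numerically: ≈ 75.375.
(This is only a lower bound; the true E[α(G)] may be larger.)

E[α(G)] ≥ 603/8 ≈ 75.375.


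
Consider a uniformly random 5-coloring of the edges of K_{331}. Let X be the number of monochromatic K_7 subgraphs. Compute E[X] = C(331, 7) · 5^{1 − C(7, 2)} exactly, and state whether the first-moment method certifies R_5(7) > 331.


E[X] = C(331, 7) · 5^{1 − 21} = 81027017349850 · 5^{−20} = 81027017349850/95367431640625.
As a reduced fraction: E[X] = 3241080693994/3814697265625 ≈ 0.8496299.
Is E[X] < 1? YES.
Since E[X] < 1, there exists a 5-coloring of K_{331} with no monochromatic K_7; hence R_5(7) > 331.

E[X] = 3241080693994/3814697265625 ≈ 0.8496299; E[X] < 1, so R_5(7) > 331.


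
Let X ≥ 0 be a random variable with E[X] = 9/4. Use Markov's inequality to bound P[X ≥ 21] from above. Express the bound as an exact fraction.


μ = E[X] = 9/4, a = 21.
Markov: P[X ≥ 21] ≤ μ/a = (9/4)/21 = 3/28.
Numerically: ≈ 0.1071.
(Since a = 21 > μ = 2.2500, the bound 3/28 is < 1 and informative.)

P[X ≥ 21] ≤ 3/28 ≈ 0.1071.


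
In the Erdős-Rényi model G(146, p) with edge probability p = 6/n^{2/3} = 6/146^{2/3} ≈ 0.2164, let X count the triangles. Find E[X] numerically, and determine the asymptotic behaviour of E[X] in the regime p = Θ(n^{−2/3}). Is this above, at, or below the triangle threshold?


Number of potential triangles: C(146, 3) = 508080.
Each occurs with probability p³ ≈ (0.2164)³ ≈ 1.013323e-02.
By linearity: E[X] = C(146, 3)·p³ ≈ 508080 · 1.013323e-02 ≈ 5148.4932.
Since α = 2/3 < 1, p = c/n^{2/3} ≫ 1/n is above the triangle threshold p ~ 1/n. Asymptotically E[X] ~ (c³/6)·n^{3(1−α)} = (6³/6)·n^{1} → ∞; triangles are abundant w.h.p.

E[X] ≈ 5148.4932; in regime p = Θ(1/n^{2/3}) E[X] diverges (above the triangle threshold p ~ 1/n).


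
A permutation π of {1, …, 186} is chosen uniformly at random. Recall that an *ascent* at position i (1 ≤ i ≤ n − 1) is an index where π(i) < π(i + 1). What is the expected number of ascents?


Write X = Σ X_I over i = 1, …, 185, with X_I the indicator of one ascent.
There are 185 indicators.
For each fixed i, the pair (π(i), π(i+1)) is a uniformly random ordered pair of distinct values from {1, …, 186}; by symmetry P[π(i) < π(i+1)] = 1/2.
By linearity: E[X] = 185 · (1/2) = (186 − 1) · (1/2) = 185/2 ≈ 92.500.

E[X] = 185/2 = 92.500.


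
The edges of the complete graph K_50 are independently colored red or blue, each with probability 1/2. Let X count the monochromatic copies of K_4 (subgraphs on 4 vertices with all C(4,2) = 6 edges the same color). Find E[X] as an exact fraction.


Let X = Σ_S X_S over the C(50, 4) = 230300 subsets S of size 4, where X_S = 1 if the K_4 on S is monochromatic.
For a fixed S, the K_4 on S has C(4, 2) = 6 edges. P[all 6 edges red] = (1/2)^6, and likewise for blue, so P[monochromatic] = 2·(1/2)^6 = 2^{1 − 6} = 1/32.
Summing: E[X] = C(50, 4) · 2^{1 − 6} = 230300 · 1/32 = 57575/8.
Numerically: E[X] ≈ 7196.8750.

E[X] = C(50,4)·2^(1−C(4,2)) = 57575/8 ≈ 7196.8750.


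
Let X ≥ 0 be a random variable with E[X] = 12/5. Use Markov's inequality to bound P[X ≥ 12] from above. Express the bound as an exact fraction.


μ = E[X] = 12/5, a = 12.
Markov: P[X ≥ 12] ≤ μ/a = (12/5)/12 = 1/5.
Numerically: ≈ 0.200.
(Since a = 12 > μ = 2.400, the bound 1/5 is < 1 and informative.)

P[X ≥ 12] ≤ 1/5 ≈ 0.200.


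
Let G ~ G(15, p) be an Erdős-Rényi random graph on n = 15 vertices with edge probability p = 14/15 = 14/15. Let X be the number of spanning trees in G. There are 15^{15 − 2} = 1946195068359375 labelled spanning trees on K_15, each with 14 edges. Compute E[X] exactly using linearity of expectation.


K_15 has 15^{15 − 2} = 1946195068359375 labelled spanning trees.
For each such spanning tree H, let X_H = 1 if all 14 edges of H are present in G. Then P[X_H = 1] = p^{14} = (14/15)^{14} = 11112006825558016/29192926025390625.
Summing the indicators: E[X] = Σ_H E[X_H] = 1946195068359375 · p^{14} = 1946195068359375 · 11112006825558016/29192926025390625 = 11112006825558016/15.
Numerically: E[X] ≈ 7.41e+14.

E[X] = 1946195068359375 · (14/15)^{14} = 11112006825558016/15 ≈ 7.41e+14.


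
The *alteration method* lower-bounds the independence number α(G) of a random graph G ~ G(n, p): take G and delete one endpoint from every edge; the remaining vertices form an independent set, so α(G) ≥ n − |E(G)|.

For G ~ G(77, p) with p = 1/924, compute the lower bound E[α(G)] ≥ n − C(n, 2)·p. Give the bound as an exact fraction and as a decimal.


E[|E(G)|] = C(77, 2)·p = 2926 · (1/924) = 19/6.
E[α(G)] ≥ n − E[|E(G)|] = 77 − 19/6 = 443/6.
Numerically: ≈ 73.833333.
(This is only a lower bound; the true E[α(G)] may be larger.)

E[α(G)] ≥ 443/6 ≈ 73.833333.


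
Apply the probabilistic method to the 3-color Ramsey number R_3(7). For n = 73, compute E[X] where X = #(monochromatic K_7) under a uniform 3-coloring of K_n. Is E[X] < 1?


E[X] = C(73, 7) · 3^{1 − 21} = 1629348612 · 3^{−20} = 1629348612/3486784401.
As a reduced fraction: E[X] = 543116204/1162261467 ≈ 0.467.
Is E[X] < 1? YES.
Since E[X] < 1, there exists a 3-coloring of K_{73} with no monochromatic K_7; hence R_3(7) > 73.

E[X] = 543116204/1162261467 ≈ 0.467; E[X] < 1, so R_3(7) > 73.


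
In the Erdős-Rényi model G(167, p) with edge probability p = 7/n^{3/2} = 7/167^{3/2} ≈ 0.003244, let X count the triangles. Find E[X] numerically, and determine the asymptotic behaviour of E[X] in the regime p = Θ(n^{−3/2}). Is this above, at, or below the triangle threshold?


Number of potential triangles: C(167, 3) = 762355.
Each occurs with probability p³ ≈ (0.003244)³ ≈ 3.412479e-08.
By linearity: E[X] = C(167, 3)·p³ ≈ 762355 · 3.412479e-08 ≈ 0.0260.
Since α = 3/2 > 1, p = c/n^{3/2} = o(1/n) is below the triangle threshold p ~ 1/n. Asymptotically E[X] ~ (c³/6)·n^{3(1−α)} = (7³/6)·n^{-1.5} → 0, so by Markov's inequality G has no triangles w.h.p.

E[X] ≈ 0.0260; in regime p = Θ(1/n^{3/2}) E[X] tends to 0 (below the triangle threshold p ~ 1/n).


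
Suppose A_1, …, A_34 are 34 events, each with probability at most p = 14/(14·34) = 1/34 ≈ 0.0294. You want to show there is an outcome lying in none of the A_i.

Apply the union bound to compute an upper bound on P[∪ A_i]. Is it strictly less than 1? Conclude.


Union bound: P[∪_{i=1}^{34} A_i] ≤ Σ_i P[A_i] ≤ 34·p = 34·(1/34) = 1.
Numerically: 1 ≈ 1.0000.
Is 1 < 1? NO.
Since the bound 1 is ≥ 1, the union bound is uninformative here; it does NOT by itself certify existence.

34·p = 1 ≈ 1.0000; existence NOT certified by the union bound.


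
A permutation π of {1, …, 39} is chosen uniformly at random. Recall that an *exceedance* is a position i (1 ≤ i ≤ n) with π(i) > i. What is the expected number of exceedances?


Write X = Σ_{i=1}^{39} X_i, where X_i = 1_{π(i) > i}.
For each fixed i, π(i) is uniform over {1, …, 39} (marginal of a uniform permutation), so P[π(i) > i] = (n − i)/n. Summing: Σ_{i=1}^{39} (n − i)/n = (0 + 1 + … + 38)/39 = 39(39 − 1)/(2·39) = (39 − 1)/2.
Hence E[X] = Σ_{i=1}^{39} (39 − i)/39 = 19 ≈ 19.000.

E[X] = 19 = 19.000.


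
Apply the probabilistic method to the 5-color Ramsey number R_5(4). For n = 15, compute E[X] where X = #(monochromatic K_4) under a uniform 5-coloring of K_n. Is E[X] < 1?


E[X] = C(15, 4) · 5^{1 − 6} = 1365 · 5^{−5} = 1365/3125.
As a reduced fraction: E[X] = 273/625 ≈ 0.4368000.
Is E[X] < 1? YES.
Since E[X] < 1, there exists a 5-coloring of K_{15} with no monochromatic K_4; hence R_5(4) > 15.

E[X] = 273/625 ≈ 0.4368000; E[X] < 1, so R_5(4) > 15.


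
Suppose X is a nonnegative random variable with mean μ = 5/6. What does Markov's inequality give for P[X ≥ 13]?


μ = E[X] = 5/6, a = 13.
Markov: P[X ≥ 13] ≤ μ/a = (5/6)/13 = 5/78.
Numerically: ≈ 0.064.
(Since a = 13 > μ = 0.833, the bound 5/78 is < 1 and informative.)

P[X ≥ 13] ≤ 5/78 ≈ 0.064.


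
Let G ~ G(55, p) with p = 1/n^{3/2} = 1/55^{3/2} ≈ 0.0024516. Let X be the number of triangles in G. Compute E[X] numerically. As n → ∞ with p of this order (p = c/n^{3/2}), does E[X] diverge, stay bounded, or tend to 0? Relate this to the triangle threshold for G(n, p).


Number of potential triangles: C(55, 3) = 26235.
Each occurs with probability p³ ≈ (0.0024516)³ ≈ 1.4735602e-08.
By linearity: E[X] = C(55, 3)·p³ ≈ 26235 · 1.4735602e-08 ≈ 0.00039.
Since α = 3/2 > 1, p = c/n^{3/2} = o(1/n) is below the triangle threshold p ~ 1/n. Asymptotically E[X] ~ (c³/6)·n^{3(1−α)} = (1³/6)·n^{-1.5} → 0, so by Markov's inequality G has no triangles w.h.p.

E[X] ≈ 0.00039; in regime p = Θ(1/n^{3/2}) E[X] tends to 0 (below the triangle threshold p ~ 1/n).


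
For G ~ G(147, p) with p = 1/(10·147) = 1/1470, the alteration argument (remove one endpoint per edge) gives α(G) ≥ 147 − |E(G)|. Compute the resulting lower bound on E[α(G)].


E[|E(G)|] = C(147, 2)·p = 10731 · (1/1470) = 73/10.
E[α(G)] ≥ n − E[|E(G)|] = 147 − 73/10 = 1397/10.
Numerically: ≈ 139.700.
(This is only a lower bound; the true E[α(G)] may be larger.)

E[α(G)] ≥ 1397/10 ≈ 139.700.


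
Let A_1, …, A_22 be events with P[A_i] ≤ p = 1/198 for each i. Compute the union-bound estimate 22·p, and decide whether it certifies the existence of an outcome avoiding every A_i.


Union bound: P[∪_{i=1}^{22} A_i] ≤ Σ_i P[A_i] ≤ 22·p = 22·(1/198) = 1/9.
Numerically: 1/9 ≈ 0.111.
Is 1/9 < 1? YES.
Since P[∪ A_i] ≤ 1/9 < 1, the complement has P[∩ A_i^c] ≥ 1 − 1/9 = 8/9 > 0, so some outcome avoids every A_i.

22·p = 1/9 ≈ 0.111; existence CERTIFIED by the union bound.


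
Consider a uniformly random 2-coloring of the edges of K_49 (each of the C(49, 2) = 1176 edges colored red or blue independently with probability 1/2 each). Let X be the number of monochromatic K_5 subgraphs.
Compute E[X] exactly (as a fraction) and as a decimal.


Let X = Σ_S X_S over the C(49, 5) = 1906884 subsets S of size 5, where X_S = 1 if the K_5 on S is monochromatic.
For a fixed S, the K_5 on S has C(5, 2) = 10 edges. P[all 10 edges red] = (1/2)^10, and likewise for blue, so P[monochromatic] = 2·(1/2)^10 = 2^{1 − 10} = 1/512.
Summing: E[X] = C(49, 5) · 2^{1 − 10} = 1906884 · 1/512 = 476721/128.
Numerically: E[X] ≈ 3724.382812.

E[X] = C(49,5)·2^(1−C(5,2)) = 476721/128 ≈ 3724.382812.


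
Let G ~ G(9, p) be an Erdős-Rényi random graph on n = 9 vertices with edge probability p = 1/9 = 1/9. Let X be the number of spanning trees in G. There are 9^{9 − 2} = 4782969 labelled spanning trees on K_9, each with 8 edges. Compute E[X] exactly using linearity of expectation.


K_9 has 9^{9 − 2} = 4782969 labelled spanning trees.
For each such spanning tree H, let X_H = 1 if all 8 edges of H are present in G. Then P[X_H = 1] = p^{8} = (1/9)^{8} = 1/43046721.
By linearity: E[X] = Σ_H E[X_H] = 4782969 · p^{8} = 4782969 · 1/43046721 = 1/9.
Numerically: E[X] ≈ 0.111.

E[X] = 4782969 · (1/9)^{8} = 1/9 ≈ 0.111.


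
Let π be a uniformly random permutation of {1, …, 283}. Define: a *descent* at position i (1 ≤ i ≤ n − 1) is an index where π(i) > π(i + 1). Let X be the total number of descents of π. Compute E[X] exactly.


Write X = Σ X_I over i = 1, …, 282, with X_I the indicator of one descent.
There are 282 indicators.
For each fixed i, the pair (π(i), π(i+1)) is a uniformly random ordered pair of distinct values from {1, …, 283}; by symmetry P[π(i) > π(i+1)] = 1/2.
By linearity: E[X] = 282 · (1/2) = (283 − 1) · (1/2) = 141 ≈ 141.000000.

E[X] = 141 = 141.000000.


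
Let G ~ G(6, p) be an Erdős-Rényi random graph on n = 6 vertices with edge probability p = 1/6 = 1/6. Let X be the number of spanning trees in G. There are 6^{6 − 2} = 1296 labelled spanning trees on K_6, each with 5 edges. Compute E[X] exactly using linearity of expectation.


K_6 has 6^{6 − 2} = 1296 labelled spanning trees.
For each such spanning tree H, let X_H = 1 if all 5 edges of H are present in G. Then P[X_H = 1] = p^{5} = (1/6)^{5} = 1/7776.
By linearity: E[X] = Σ_H E[X_H] = 1296 · p^{5} = 1296 · 1/7776 = 1/6.
Numerically: E[X] ≈ 0.1667.

E[X] = 1296 · (1/6)^{5} = 1/6 ≈ 0.1667.


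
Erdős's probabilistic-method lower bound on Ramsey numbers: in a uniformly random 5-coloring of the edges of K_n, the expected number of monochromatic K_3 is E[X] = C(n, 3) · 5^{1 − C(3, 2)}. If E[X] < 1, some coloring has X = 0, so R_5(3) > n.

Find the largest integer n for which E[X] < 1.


We need C(n, 3) · 5^{1 − 3} < 1, i.e. C(n, 3) < 5^{3 − 1} = 25.
Check values of n near the boundary:
  n = 5: C(5, 3) = 10; 10 < 25? YES
  n = 6: C(6, 3) = 20; 20 < 25? YES
  n = 7: C(7, 3) = 35; 35 < 25? NO
  n = 8: C(8, 3) = 56; 56 < 25? NO
  n = 9: C(9, 3) = 84; 84 < 25? NO
The largest n with C(n, 3) < 25 is n = 6 (where E[X] = 4/5 ≈ 0.8000000). Hence R_5(3) > 6, i.e. R_5(3) ≥ 7.

Largest n = 6; hence R_5(3) > 6.


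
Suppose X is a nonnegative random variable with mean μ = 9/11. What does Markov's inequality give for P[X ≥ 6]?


μ = E[X] = 9/11, a = 6.
Markov: P[X ≥ 6] ≤ μ/a = (9/11)/6 = 3/22.
Numerically: ≈ 0.136.
(Since a = 6 > μ = 0.818, the bound 3/22 is < 1 and informative.)

P[X ≥ 6] ≤ 3/22 ≈ 0.136.


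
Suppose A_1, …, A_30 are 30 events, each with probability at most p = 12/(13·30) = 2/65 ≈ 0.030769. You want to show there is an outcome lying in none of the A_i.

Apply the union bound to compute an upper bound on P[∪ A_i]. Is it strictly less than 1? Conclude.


Union bound: P[∪_{i=1}^{30} A_i] ≤ Σ_i P[A_i] ≤ 30·p = 30·(2/65) = 12/13.
Numerically: 12/13 ≈ 0.923077.
Is 12/13 < 1? YES.
Since P[∪ A_i] ≤ 12/13 < 1, the complement has P[∩ A_i^c] ≥ 1 − 12/13 = 1/13 > 0, so some outcome avoids every A_i.

30·p = 12/13 ≈ 0.923077; existence CERTIFIED by the union bound.


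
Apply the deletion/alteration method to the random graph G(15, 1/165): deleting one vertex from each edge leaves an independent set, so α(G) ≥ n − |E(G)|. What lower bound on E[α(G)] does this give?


E[|E(G)|] = C(15, 2)·p = 105 · (1/165) = 7/11.
E[α(G)] ≥ n − E[|E(G)|] = 15 − 7/11 = 158/11.
Numerically: ≈ 14.36364.
(This is only a lower bound; the true E[α(G)] may be larger.)

E[α(G)] ≥ 158/11 ≈ 14.36364.


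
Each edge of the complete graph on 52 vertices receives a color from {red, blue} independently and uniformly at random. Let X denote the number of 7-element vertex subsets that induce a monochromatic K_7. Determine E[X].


Let X = Σ_S X_S over the C(52, 7) = 133784560 subsets S of size 7, where X_S = 1 if the K_7 on S is monochromatic.
For a fixed S, the K_7 on S has C(7, 2) = 21 edges. P[all 21 edges red] = (1/2)^21, and likewise for blue, so P[monochromatic] = 2·(1/2)^21 = 2^{1 − 21} = 1/1048576.
By linearity: E[X] = C(52, 7) · 2^{1 − 21} = 133784560 · 1/1048576 = 8361535/65536.
Numerically: E[X] ≈ 127.58690.

E[X] = C(52,7)·2^(1−C(7,2)) = 8361535/65536 ≈ 127.58690.


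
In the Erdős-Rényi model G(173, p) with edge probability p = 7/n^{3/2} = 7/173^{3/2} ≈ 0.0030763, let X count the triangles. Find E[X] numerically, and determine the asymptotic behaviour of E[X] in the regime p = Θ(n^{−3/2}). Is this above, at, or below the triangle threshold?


Number of potential triangles: C(173, 3) = 848046.
Each occurs with probability p³ ≈ (0.0030763)³ ≈ 2.9112980e-08.
By linearity: E[X] = C(173, 3)·p³ ≈ 848046 · 2.9112980e-08 ≈ 0.02469.
Since α = 3/2 > 1, p = c/n^{3/2} = o(1/n) is below the triangle threshold p ~ 1/n. Asymptotically E[X] ~ (c³/6)·n^{3(1−α)} = (7³/6)·n^{-1.5} → 0, so by Markov's inequality G has no triangles w.h.p.

E[X] ≈ 0.02469; in regime p = Θ(1/n^{3/2}) E[X] tends to 0 (below the triangle threshold p ~ 1/n).


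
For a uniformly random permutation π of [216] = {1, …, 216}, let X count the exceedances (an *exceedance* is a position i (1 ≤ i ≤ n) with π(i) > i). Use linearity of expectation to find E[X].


Write X = Σ_{i=1}^{216} X_i, where X_i = 1_{π(i) > i}.
For each fixed i, π(i) is uniform over {1, …, 216} (marginal of a uniform permutation), so P[π(i) > i] = (n − i)/n. Summing: Σ_{i=1}^{216} (n − i)/n = (0 + 1 + … + 215)/216 = 216(216 − 1)/(2·216) = (216 − 1)/2.
Hence E[X] = Σ_{i=1}^{216} (216 − i)/216 = 215/2 ≈ 107.500.

E[X] = 215/2 = 107.500.


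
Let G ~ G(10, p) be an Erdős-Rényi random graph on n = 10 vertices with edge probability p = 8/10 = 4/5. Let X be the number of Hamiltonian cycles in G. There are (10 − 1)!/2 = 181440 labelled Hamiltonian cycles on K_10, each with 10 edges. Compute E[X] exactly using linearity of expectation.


K_10 has (10 − 1)!/2 = 181440 labelled Hamiltonian cycles.
For each such Hamiltonian cycle H, let X_H = 1 if all 10 edges of H are present in G. Then P[X_H = 1] = p^{10} = (4/5)^{10} = 1048576/9765625.
By linearity of expectation: E[X] = Σ_H E[X_H] = 181440 · p^{10} = 181440 · 1048576/9765625 = 38050725888/1953125.
Numerically: E[X] ≈ 19482.

E[X] = 181440 · (4/5)^{10} = 38050725888/1953125 ≈ 19482.


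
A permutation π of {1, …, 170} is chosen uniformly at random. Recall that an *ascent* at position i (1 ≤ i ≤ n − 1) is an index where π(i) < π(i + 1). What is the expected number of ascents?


Write X = Σ X_I over i = 1, …, 169, with X_I the indicator of one ascent.
There are 169 indicators.
For each fixed i, the pair (π(i), π(i+1)) is a uniformly random ordered pair of distinct values from {1, …, 170}; by symmetry P[π(i) < π(i+1)] = 1/2.
By linearity: E[X] = 169 · (1/2) = (170 − 1) · (1/2) = 169/2 ≈ 84.500000.

E[X] = 169/2 = 84.500000.


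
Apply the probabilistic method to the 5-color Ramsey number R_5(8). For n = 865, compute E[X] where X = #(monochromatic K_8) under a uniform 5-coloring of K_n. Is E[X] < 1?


E[X] = C(865, 8) · 5^{1 − 28} = 7525050909487743060 · 5^{−27} = 7525050909487743060/7450580596923828125.
As a reduced fraction: E[X] = 1505010181897548612/1490116119384765625 ≈ 1.01000.
Is E[X] < 1? NO.
Since E[X] ≥ 1, the first-moment bound is inconclusive at n = 865; it does NOT by itself certify R_5(8) > 865.

E[X] = 1505010181897548612/1490116119384765625 ≈ 1.01000; E[X] ≥ 1; first-moment method inconclusive here.
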